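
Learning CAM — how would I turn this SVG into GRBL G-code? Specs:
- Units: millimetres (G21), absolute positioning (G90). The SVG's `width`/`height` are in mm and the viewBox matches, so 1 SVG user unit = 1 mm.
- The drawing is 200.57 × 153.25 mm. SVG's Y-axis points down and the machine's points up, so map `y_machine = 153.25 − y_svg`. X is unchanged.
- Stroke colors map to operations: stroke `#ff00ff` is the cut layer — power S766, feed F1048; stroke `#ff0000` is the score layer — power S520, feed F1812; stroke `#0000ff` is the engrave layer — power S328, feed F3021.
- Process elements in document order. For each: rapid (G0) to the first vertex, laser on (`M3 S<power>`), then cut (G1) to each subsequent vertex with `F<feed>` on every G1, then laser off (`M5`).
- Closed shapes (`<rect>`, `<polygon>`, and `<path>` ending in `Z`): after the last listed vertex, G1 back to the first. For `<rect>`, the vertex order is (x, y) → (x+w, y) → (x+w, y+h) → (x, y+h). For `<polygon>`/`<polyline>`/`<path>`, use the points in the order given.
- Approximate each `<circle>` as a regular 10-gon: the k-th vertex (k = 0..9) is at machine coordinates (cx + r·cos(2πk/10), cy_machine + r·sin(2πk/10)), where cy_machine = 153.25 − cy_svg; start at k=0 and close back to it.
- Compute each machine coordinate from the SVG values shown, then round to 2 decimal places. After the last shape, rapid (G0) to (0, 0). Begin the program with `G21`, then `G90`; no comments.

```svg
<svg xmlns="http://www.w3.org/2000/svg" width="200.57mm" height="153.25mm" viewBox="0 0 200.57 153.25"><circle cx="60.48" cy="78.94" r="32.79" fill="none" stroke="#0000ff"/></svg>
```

viewBox `0 0 200.57 153.25` with mm width/height → 1 unit = 1 mm. Flip: y_m = 153.25 − y_svg.

**Shape 1** — `<circle>` circle, stroke `#0000ff` → engrave (S328, F3021). Machine vertices: (93.27,74.31) → (87.01,93.58) → (70.61,105.50) → (50.35,105.50) → (33.95,93.58) → (27.69,74.31) → (33.95,55.04) → (50.35,43.12) → (70.61,43.12) → (87.01,55.04) → (93.27,74.31). Closed: final G1 returns to the first vertex.

G21
G90
G0 X93.27 Y74.31
M3 S328
G1 X87.01 Y93.58 F3021
G1 X70.61 Y105.50 F3021
G1 X50.35 Y105.50 F3021
G1 X33.95 Y93.58 F3021
G1 X27.69 Y74.31 F3021
G1 X33.95 Y55.04 F3021
G1 X50.35 Y43.12 F3021
G1 X70.61 Y43.12 F3021
G1 X87.01 Y55.04 F3021
G1 X93.27 Y74.31 F3021
M5
G0 X0.00 Y0.00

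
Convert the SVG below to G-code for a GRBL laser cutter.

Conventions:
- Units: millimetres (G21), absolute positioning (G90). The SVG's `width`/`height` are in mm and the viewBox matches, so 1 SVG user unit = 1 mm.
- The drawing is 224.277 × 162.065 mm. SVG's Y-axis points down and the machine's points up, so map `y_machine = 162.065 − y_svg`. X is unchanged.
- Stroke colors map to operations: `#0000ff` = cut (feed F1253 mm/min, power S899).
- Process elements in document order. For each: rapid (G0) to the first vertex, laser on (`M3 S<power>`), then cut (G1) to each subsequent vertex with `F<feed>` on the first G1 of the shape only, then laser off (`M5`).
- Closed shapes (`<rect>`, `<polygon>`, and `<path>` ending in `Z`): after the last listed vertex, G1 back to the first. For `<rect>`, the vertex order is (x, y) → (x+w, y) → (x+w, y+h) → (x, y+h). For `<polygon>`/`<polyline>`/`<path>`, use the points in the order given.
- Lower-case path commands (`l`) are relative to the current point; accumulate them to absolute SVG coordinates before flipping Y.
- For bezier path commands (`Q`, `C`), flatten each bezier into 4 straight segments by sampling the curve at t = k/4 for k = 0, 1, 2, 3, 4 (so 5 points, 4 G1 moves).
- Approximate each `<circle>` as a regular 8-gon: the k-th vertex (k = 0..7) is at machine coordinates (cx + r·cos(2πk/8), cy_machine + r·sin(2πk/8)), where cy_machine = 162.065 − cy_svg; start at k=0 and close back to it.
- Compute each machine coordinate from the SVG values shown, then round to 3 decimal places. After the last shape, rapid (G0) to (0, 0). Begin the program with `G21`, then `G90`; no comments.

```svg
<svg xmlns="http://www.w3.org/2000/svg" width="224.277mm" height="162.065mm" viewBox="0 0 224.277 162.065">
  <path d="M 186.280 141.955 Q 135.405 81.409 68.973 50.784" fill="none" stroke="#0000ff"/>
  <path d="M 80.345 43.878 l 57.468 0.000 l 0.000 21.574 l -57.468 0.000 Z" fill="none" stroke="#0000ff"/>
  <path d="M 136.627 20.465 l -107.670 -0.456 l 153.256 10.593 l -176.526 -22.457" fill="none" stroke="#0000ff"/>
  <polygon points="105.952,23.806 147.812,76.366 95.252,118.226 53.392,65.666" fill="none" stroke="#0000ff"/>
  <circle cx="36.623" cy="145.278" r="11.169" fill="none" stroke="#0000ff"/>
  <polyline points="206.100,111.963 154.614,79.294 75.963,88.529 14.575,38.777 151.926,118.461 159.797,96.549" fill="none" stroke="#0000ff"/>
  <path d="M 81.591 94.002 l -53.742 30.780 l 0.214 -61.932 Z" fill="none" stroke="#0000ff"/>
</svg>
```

G21
G90
G0 X186.280 Y20.110
M3 S899
G1 X159.870 Y48.513 F1253
G1 X131.516 Y73.176
G1 X101.217 Y94.098
G1 X68.973 Y111.281
M5
G0 X80.345 Y118.187
M3 S899
G1 X137.813 Y118.187 F1253
G1 X137.813 Y96.613
G1 X80.345 Y96.613
G1 X80.345 Y118.187
M5
G0 X136.627 Y141.600
M3 S899
G1 X28.957 Y142.056 F1253
G1 X182.213 Y131.463
G1 X5.687 Y153.920
M5
G0 X105.952 Y138.259
M3 S899
G1 X147.812 Y85.699 F1253
G1 X95.252 Y43.839
G1 X53.392 Y96.399
G1 X105.952 Y138.259
M5
G0 X47.792 Y16.787
M3 S899
G1 X44.521 Y24.685 F1253
G1 X36.623 Y27.956
G1 X28.725 Y24.685
G1 X25.454 Y16.787
G1 X28.725 Y8.889
G1 X36.623 Y5.618
G1 X44.521 Y8.889
G1 X47.792 Y16.787
M5
G0 X206.100 Y50.102
M3 S899
G1 X154.614 Y82.771 F1253
G1 X75.963 Y73.536
G1 X14.575 Y123.288
G1 X151.926 Y43.604
G1 X159.797 Y65.516
M5
G0 X81.591 Y68.063
M3 S899
G1 X27.849 Y37.283 F1253
G1 X28.063 Y99.215
G1 X81.591 Y68.063
M5
G0 X0.000 Y0.000

Since the viewBox matches the mm dimensions, user units are millimetres directly. The only transform is the Y-flip y_m = 162.065 − y_svg.

Shape 1 is a quadratic bezier drawn with `<path>`. Its stroke #0000ff means cut at S899, F1253. After flipping Y the toolpath is (186.280,20.110) → (159.870,48.513) → (131.516,73.176) → (101.217,94.098) → (68.973,111.281).

Shape 2 is a rectangle drawn with `<path>`. Its stroke #0000ff means cut at S899, F1253. After flipping Y the toolpath is (80.345,118.187) → (137.813,118.187) → (137.813,96.613) → (80.345,96.613) → (80.345,118.187), returning to the start.

Shape 3 is a open polyline drawn with `<path>`. Its stroke #0000ff means cut at S899, F1253. After flipping Y the toolpath is (136.627,141.600) → (28.957,142.056) → (182.213,131.463) → (5.687,153.920).

Shape 4 is a regular polygon drawn with `<polygon>`. Its stroke #0000ff means cut at S899, F1253. After flipping Y the toolpath is (105.952,138.259) → (147.812,85.699) → (95.252,43.839) → (53.392,96.399) → (105.952,138.259), returning to the start.

Shape 5 is a circle drawn with `<circle>`. Its stroke #0000ff means cut at S899, F1253. After flipping Y the toolpath is (47.792,16.787) → (44.521,24.685) → (36.623,27.956) → (28.725,24.685) → (25.454,16.787) → (28.725,8.889) → (36.623,5.618) → (44.521,8.889) → (47.792,16.787), returning to the start.

Shape 6 is a open polyline drawn with `<polyline>`. Its stroke #0000ff means cut at S899, F1253. After flipping Y the toolpath is (206.100,50.102) → (154.614,82.771) → (75.963,73.536) → (14.575,123.288) → (151.926,43.604) → (159.797,65.516).

Shape 7 is a regular polygon drawn with `<path>`. Its stroke #0000ff means cut at S899, F1253. After flipping Y the toolpath is (81.591,68.063) → (27.849,37.283) → (28.063,99.215) → (81.591,68.063), returning to the start.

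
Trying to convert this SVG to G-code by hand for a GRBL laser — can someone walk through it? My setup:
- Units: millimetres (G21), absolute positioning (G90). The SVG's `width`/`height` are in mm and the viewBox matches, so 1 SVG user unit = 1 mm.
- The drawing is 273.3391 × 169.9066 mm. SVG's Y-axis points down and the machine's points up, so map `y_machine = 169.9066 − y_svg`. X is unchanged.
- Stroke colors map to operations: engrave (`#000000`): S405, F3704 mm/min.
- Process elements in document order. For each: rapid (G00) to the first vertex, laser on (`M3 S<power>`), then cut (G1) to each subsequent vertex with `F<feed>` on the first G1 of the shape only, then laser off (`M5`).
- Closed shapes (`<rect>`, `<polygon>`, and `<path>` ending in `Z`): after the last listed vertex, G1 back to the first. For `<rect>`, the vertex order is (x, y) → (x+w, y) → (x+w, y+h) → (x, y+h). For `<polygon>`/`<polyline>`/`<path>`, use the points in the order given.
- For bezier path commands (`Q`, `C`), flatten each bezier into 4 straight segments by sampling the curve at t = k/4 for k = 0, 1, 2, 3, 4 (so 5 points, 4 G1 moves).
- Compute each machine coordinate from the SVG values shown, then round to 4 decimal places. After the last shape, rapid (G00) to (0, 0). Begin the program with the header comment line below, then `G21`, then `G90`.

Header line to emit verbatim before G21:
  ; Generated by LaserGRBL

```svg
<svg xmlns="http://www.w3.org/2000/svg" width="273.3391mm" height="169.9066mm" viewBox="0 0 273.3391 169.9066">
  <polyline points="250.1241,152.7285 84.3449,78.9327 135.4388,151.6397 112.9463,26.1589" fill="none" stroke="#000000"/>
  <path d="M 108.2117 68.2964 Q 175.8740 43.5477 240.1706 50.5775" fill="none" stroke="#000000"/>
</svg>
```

Since the viewBox matches the mm dimensions, user units are millimetres directly. The only transform is the Y-flip y_m = 169.9066 − y_svg.

Shape 1 is a open polyline drawn with `<polyline>`. Its stroke #000000 means engrave at S405, F3704. After flipping Y the toolpath is (250.1241,17.1781) → (84.3449,90.9739) → (135.4388,18.2669) → (112.9463,143.7477).

Shape 2 is a quadratic bezier drawn with `<path>`. Its stroke #000000 means engrave at S405, F3704. After flipping Y the toolpath is (108.2117,101.6102) → (141.8325,111.9984) → (175.0326,118.4143) → (207.8119,120.8578) → (240.1706,119.3291).

; Generated by LaserGRBL
G21
G90
G00 X250.1241 Y17.1781
M3 S405
G1 X84.3449 Y90.9739 F3704
G1 X135.4388 Y18.2669
G1 X112.9463 Y143.7477
M5
G00 X108.2117 Y101.6102
M3 S405
G1 X141.8325 Y111.9984 F3704
G1 X175.0326 Y118.4143
G1 X207.8119 Y120.8578
G1 X240.1706 Y119.3291
M5
G00 X0.0000 Y0.0000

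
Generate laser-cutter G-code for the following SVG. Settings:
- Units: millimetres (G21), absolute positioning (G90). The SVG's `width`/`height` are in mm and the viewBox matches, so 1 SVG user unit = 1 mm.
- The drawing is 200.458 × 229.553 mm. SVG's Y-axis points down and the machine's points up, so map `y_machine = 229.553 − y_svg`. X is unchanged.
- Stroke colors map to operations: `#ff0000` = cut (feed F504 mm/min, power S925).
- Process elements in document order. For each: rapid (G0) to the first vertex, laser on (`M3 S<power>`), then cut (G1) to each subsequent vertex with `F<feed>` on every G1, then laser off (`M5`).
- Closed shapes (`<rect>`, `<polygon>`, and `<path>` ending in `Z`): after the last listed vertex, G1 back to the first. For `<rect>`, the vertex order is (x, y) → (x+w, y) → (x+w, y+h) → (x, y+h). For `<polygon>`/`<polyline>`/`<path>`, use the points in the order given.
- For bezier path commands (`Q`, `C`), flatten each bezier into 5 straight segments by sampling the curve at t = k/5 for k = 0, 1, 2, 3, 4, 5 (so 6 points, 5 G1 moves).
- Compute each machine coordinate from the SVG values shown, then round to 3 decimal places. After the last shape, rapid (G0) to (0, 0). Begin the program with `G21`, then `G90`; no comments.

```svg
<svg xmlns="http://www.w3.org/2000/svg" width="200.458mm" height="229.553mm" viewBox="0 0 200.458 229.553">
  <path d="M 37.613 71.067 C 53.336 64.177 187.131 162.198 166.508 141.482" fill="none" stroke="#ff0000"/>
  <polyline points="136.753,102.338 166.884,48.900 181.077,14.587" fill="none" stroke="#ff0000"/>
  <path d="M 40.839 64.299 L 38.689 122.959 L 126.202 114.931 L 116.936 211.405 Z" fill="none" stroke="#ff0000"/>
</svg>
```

G21
G90
G0 X37.613 Y158.486
M3 S925
G1 X59.036 Y151.820 F504
G1 X95.716 Y130.710 F504
G1 X134.574 Y105.892 F504
G1 X162.532 Y88.101 F504
G1 X166.508 Y88.071 F504
M5
G0 X136.753 Y127.215
M3 S925
G1 X166.884 Y180.653 F504
G1 X181.077 Y214.966 F504
M5
G0 X40.839 Y165.254
M3 S925
G1 X38.689 Y106.594 F504
G1 X126.202 Y114.622 F504
G1 X116.936 Y18.148 F504
G1 X40.839 Y165.254 F504
M5
G0 X0.000 Y0.000

viewBox `0 0 200.458 229.553` with mm width/height → 1 unit = 1 mm. Flip: y_m = 229.553 − y_svg.

**Shape 1** — `<path>` cubic bezier, stroke `#ff0000` → cut (S925, F504). Control points (SVG): P0=(37.613,71.067), P1=(53.336,64.177), P2=(187.131,162.198), P3=(166.508,141.482); sampled at t=k/5. Machine vertices: (37.613,158.486) → (59.036,151.820) → (95.716,130.710) → (134.574,105.892) → (162.532,88.101) → (166.508,88.071). Open path.

**Shape 2** — `<polyline>` open polyline, stroke `#ff0000` → cut (S925, F504). Machine vertices: (136.753,127.215) → (166.884,180.653) → (181.077,214.966). Open path.

**Shape 3** — `<path>` closed polygon, stroke `#ff0000` → cut (S925, F504). Machine vertices: (40.839,165.254) → (38.689,106.594) → (126.202,114.622) → (116.936,18.148) → (40.839,165.254). Closed: final G1 returns to the first vertex.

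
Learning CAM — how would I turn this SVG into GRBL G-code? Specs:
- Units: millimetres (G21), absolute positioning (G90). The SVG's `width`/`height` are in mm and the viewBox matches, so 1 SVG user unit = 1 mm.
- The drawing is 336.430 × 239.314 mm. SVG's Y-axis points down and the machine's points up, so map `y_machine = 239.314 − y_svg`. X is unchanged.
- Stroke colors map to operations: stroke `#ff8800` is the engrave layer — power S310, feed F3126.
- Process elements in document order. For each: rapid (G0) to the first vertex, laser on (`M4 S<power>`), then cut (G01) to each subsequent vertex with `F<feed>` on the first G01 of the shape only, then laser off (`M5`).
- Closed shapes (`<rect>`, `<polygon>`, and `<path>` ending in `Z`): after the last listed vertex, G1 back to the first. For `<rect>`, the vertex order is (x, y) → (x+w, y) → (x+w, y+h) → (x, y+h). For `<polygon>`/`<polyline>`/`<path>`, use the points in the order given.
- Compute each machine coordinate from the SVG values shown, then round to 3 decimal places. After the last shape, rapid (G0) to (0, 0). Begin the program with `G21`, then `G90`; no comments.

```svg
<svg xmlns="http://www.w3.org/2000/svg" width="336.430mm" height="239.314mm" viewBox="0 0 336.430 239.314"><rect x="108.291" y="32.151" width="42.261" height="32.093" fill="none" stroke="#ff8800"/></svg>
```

Since the viewBox matches the mm dimensions, user units are millimetres directly. The only transform is the Y-flip y_m = 239.314 − y_svg.

Shape 1 is a rectangle drawn with `<rect>`. Its stroke #ff8800 means engrave at S310, F3126. After flipping Y the toolpath is (108.291,207.163) → (150.552,207.163) → (150.552,175.070) → (108.291,175.070) → (108.291,207.163), returning to the start.

G21
G90
G0 X108.291 Y207.163
M4 S310
G01 X150.552 Y207.163 F3126
G01 X150.552 Y175.070
G01 X108.291 Y175.070
G01 X108.291 Y207.163
M5
G0 X0.000 Y0.000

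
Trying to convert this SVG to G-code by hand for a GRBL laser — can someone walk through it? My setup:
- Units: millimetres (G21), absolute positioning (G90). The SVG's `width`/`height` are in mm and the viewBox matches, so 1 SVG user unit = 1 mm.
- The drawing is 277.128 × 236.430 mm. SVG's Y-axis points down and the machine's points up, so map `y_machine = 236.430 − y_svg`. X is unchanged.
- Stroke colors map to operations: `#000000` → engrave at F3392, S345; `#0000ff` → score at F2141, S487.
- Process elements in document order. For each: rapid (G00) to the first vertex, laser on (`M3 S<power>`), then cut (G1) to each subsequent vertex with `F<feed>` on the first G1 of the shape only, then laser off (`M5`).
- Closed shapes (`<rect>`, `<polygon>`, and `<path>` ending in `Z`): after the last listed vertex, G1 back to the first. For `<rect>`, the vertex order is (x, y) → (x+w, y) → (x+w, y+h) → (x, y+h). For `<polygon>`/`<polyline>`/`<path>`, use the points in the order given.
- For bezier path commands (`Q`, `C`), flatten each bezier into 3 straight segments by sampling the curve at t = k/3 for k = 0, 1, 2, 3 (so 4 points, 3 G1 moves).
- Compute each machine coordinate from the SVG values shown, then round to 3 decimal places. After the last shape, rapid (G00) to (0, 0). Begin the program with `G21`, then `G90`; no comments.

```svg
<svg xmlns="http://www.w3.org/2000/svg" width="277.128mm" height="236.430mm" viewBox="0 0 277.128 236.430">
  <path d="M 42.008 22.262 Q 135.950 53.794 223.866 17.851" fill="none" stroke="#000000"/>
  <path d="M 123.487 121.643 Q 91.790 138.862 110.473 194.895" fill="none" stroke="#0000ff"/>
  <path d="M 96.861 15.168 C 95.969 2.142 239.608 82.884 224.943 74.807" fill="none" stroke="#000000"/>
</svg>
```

1 u = 1 mm; y_m = 236.430 − y.

[1] `<path>` quadratic bezier, #000000→engrave S345 F3392: (42.008,214.168) → (103.966,200.644) → (164.586,202.114) → (223.866,218.579)

[2] `<path>` quadratic bezier, #0000ff→score S487 F2141: (123.487,114.787) → (107.953,98.995) → (103.615,74.578) → (110.473,41.535)

[3] `<path>` cubic bezier, #000000→engrave S345 F3392: (96.861,221.262) → (132.930,209.794) → (198.056,176.390) → (224.943,161.623)

G21
G90
G00 X42.008 Y214.168
M3 S345
G1 X103.966 Y200.644 F3392
G1 X164.586 Y202.114
G1 X223.866 Y218.579
M5
G00 X123.487 Y114.787
M3 S487
G1 X107.953 Y98.995 F2141
G1 X103.615 Y74.578
G1 X110.473 Y41.535
M5
G00 X96.861 Y221.262
M3 S345
G1 X132.930 Y209.794 F3392
G1 X198.056 Y176.390
G1 X224.943 Y161.623
M5
G00 X0.000 Y0.000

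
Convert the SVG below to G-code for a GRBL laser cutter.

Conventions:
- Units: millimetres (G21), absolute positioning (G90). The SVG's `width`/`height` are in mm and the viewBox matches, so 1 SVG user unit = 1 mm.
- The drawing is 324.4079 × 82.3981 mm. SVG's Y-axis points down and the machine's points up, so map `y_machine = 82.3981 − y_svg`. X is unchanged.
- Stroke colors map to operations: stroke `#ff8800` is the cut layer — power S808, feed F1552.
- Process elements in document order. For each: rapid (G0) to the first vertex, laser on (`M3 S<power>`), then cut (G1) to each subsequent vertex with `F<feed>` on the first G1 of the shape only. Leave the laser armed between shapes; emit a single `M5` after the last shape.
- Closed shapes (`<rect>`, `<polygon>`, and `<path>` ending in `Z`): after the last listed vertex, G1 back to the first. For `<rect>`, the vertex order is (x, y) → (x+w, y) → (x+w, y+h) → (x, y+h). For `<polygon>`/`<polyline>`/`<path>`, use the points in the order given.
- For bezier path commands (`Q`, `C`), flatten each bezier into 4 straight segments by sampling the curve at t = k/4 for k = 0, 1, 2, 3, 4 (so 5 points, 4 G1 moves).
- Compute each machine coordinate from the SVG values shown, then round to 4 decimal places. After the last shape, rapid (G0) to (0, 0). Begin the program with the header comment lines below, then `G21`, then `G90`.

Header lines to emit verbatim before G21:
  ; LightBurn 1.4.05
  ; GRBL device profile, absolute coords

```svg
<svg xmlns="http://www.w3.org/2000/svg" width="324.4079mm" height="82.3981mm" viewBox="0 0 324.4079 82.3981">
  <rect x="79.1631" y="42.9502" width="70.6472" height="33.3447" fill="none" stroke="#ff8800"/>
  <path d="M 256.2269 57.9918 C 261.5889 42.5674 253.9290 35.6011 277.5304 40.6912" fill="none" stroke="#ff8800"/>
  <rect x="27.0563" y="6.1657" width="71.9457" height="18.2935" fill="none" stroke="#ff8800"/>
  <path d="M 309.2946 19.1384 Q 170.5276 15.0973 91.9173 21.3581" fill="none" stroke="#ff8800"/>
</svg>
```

; LightBurn 1.4.05
; GRBL device profile, absolute coords
G21
G90
G0 X79.1631 Y39.4479
M3 S808
G1 X149.8103 Y39.4479 F1552
G1 X149.8103 Y6.1032
G1 X79.1631 Y6.1032
G1 X79.1631 Y39.4479
G0 X256.2269 Y24.4063
M3 S808
G1 X258.4987 Y34.3325 F1552
G1 X260.0389 Y40.7495
G1 X264.9989 Y43.3201
G1 X277.5304 Y41.7069
G0 X27.0563 Y76.2324
M3 S808
G1 X99.0020 Y76.2324 F1552
G1 X99.0020 Y57.9389
G1 X27.0563 Y57.9389
G1 X27.0563 Y76.2324
G0 X309.2946 Y63.2597
M3 S808
G1 X243.6709 Y64.6364 F1552
G1 X185.5668 Y64.7253
G1 X134.9822 Y63.5265
G1 X91.9173 Y61.0400
M5
G0 X0.0000 Y0.0000

1 u = 1 mm; y_m = 82.3981 − y.

[1] `<rect>` rectangle, #ff8800→cut S808 F1552: (79.1631,39.4479) → (149.8103,39.4479) → (149.8103,6.1032) → (79.1631,6.1032) → (79.1631,39.4479) (closed)

[2] `<path>` cubic bezier, #ff8800→cut S808 F1552: (256.2269,24.4063) → (258.4987,34.3325) → (260.0389,40.7495) → (264.9989,43.3201) → (277.5304,41.7069)

[3] `<rect>` rectangle, #ff8800→cut S808 F1552: (27.0563,76.2324) → (99.0020,76.2324) → (99.0020,57.9389) → (27.0563,57.9389) → (27.0563,76.2324) (closed)

[4] `<path>` quadratic bezier, #ff8800→cut S808 F1552: (309.2946,63.2597) → (243.6709,64.6364) → (185.5668,64.7253) → (134.9822,63.5265) → (91.9173,61.0400)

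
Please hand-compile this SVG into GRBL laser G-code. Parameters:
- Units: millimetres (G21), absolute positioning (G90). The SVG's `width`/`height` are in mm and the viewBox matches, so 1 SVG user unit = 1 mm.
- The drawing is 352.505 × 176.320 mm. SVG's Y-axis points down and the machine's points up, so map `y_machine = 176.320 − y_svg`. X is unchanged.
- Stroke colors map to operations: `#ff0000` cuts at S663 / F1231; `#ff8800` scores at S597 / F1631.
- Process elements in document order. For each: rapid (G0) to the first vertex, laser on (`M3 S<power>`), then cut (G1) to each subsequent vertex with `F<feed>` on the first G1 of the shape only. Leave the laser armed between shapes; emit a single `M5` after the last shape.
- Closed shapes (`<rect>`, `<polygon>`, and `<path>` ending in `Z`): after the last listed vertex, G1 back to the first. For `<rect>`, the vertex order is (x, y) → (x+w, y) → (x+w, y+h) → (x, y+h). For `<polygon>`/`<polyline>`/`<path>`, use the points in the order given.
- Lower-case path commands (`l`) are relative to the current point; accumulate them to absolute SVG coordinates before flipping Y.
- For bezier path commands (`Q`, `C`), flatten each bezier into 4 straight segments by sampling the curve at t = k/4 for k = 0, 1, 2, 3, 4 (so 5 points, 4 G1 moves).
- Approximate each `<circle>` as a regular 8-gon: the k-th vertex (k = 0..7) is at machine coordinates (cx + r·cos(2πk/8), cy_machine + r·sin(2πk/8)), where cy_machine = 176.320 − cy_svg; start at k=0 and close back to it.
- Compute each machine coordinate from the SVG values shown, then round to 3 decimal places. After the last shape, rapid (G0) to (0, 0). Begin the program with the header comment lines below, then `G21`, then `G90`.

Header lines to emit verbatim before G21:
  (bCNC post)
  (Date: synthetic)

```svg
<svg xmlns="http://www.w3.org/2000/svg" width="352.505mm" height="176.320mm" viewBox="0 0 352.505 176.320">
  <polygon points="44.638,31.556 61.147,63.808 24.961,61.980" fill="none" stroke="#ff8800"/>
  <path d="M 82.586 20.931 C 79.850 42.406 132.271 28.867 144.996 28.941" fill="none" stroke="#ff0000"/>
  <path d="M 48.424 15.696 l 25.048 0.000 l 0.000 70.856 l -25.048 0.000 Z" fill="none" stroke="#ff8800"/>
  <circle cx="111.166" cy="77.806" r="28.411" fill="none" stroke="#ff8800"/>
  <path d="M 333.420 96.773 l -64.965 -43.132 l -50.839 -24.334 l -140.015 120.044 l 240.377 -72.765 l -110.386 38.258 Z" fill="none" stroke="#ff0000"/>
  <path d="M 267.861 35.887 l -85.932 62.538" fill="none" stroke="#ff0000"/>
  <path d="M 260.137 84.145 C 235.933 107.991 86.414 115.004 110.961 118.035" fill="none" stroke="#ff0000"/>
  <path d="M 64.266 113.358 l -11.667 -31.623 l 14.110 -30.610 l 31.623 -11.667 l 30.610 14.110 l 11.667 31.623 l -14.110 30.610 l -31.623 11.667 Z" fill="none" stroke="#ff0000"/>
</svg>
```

(bCNC post)
(Date: synthetic)
G21
G90
G0 X44.638 Y144.764
M3 S597
G1 X61.147 Y112.512 F1631
G1 X24.961 Y114.340
G1 X44.638 Y144.764
G0 X82.586 Y155.389
M3 S663
G1 X89.394 Y145.088 F1231
G1 X107.993 Y143.359
G1 X129.491 Y145.642
G1 X144.996 Y147.379
G0 X48.424 Y160.624
M3 S597
G1 X73.472 Y160.624 F1631
G1 X73.472 Y89.768
G1 X48.424 Y89.768
G1 X48.424 Y160.624
G0 X139.577 Y98.514
M3 S597
G1 X131.256 Y118.604 F1631
G1 X111.166 Y126.925
G1 X91.076 Y118.604
G1 X82.755 Y98.514
G1 X91.076 Y78.424
G1 X111.166 Y70.103
G1 X131.256 Y78.424
G1 X139.577 Y98.514
G0 X333.420 Y79.547
M3 S663
G1 X268.455 Y122.679 F1231
G1 X217.616 Y147.013
G1 X77.601 Y26.969
G1 X317.978 Y99.734
G1 X207.592 Y61.476
G1 X333.420 Y79.547
G0 X267.861 Y140.433
M3 S663
G1 X181.929 Y77.895 F1231
G0 X260.137 Y92.175
M3 S663
G1 X223.165 Y77.246 F1231
G1 X167.267 Y67.424
G1 X120.510 Y61.506
G1 X110.961 Y58.285
G0 X64.266 Y62.962
M3 S663
G1 X52.599 Y94.585 F1231
G1 X66.709 Y125.195
G1 X98.332 Y136.862
G1 X128.942 Y122.752
G1 X140.609 Y91.129
G1 X126.499 Y60.519
G1 X94.876 Y48.852
G1 X64.266 Y62.962
M5
G0 X0.000 Y0.000

1 u = 1 mm; y_m = 176.320 − y.

[1] `<polygon>` regular polygon, #ff8800→score S597 F1631: (44.638,144.764) → (61.147,112.512) → (24.961,114.340) → (44.638,144.764) (closed)

[2] `<path>` cubic bezier, #ff0000→cut S663 F1231: (82.586,155.389) → (89.394,145.088) → (107.993,143.359) → (129.491,145.642) → (144.996,147.379)

[3] `<path>` rectangle, #ff8800→score S597 F1631: (48.424,160.624) → (73.472,160.624) → (73.472,89.768) → (48.424,89.768) → (48.424,160.624) (closed)

[4] `<circle>` circle, #ff8800→score S597 F1631: (139.577,98.514) → (131.256,118.604) → (111.166,126.925) → (91.076,118.604) → (82.755,98.514) → (91.076,78.424) → (111.166,70.103) → (131.256,78.424) → (139.577,98.514) (closed)

[5] `<path>` closed polygon, #ff0000→cut S663 F1231: (333.420,79.547) → (268.455,122.679) → (217.616,147.013) → (77.601,26.969) → (317.978,99.734) → (207.592,61.476) → (333.420,79.547) (closed)

[6] `<path>` line segment, #ff0000→cut S663 F1231: (267.861,140.433) → (181.929,77.895)

[7] `<path>` cubic bezier, #ff0000→cut S663 F1231: (260.137,92.175) → (223.165,77.246) → (167.267,67.424) → (120.510,61.506) → (110.961,58.285)

[8] `<path>` regular polygon, #ff0000→cut S663 F1231: (64.266,62.962) → (52.599,94.585) → (66.709,125.195) → (98.332,136.862) → (128.942,122.752) → (140.609,91.129) → (126.499,60.519) → (94.876,48.852) → (64.266,62.962) (closed)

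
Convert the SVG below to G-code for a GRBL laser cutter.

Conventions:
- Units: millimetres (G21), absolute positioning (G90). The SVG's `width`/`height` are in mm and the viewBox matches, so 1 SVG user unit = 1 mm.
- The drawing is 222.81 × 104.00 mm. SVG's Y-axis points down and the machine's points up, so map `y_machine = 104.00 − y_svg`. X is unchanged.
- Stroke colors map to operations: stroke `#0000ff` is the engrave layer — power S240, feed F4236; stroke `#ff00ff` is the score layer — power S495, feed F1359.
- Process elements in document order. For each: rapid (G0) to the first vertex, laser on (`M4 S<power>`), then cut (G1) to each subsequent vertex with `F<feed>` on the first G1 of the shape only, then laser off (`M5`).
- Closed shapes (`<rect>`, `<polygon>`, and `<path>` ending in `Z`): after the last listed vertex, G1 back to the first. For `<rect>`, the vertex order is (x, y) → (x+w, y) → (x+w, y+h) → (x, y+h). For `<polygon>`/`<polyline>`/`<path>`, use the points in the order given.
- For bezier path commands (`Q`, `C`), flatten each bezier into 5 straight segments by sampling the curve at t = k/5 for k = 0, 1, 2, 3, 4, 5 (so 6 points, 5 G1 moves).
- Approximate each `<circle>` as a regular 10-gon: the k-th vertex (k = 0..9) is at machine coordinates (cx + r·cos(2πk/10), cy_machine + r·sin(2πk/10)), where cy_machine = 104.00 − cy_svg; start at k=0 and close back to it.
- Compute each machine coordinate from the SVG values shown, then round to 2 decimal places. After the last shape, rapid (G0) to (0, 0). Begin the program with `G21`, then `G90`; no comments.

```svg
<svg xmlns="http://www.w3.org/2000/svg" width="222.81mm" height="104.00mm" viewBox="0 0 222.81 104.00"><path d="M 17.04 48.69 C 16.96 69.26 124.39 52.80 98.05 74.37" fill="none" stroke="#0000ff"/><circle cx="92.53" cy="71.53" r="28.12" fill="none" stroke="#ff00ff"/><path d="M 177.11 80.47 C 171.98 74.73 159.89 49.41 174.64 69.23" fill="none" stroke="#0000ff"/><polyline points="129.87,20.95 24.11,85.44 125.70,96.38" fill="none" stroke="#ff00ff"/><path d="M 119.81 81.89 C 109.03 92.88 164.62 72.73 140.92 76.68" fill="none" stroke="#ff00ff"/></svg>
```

1 u = 1 mm; y_m = 104.00 − y.

[1] `<path>` cubic bezier, #0000ff→engrave S240 F4236: (17.04,55.31) → (27.96,46.81) → (53.11,43.60) → (80.89,42.06) → (99.73,38.61) → (98.05,29.63)

[2] `<circle>` circle, #ff00ff→score S495 F1359: (120.65,32.47) → (115.28,49.00) → (101.22,59.21) → (83.84,59.21) → (69.78,49.00) → (64.41,32.47) → (69.78,15.94) → (83.84,5.73) → (101.22,5.73) → (115.28,15.94) → (120.65,32.47) (closed)

[3] `<path>` cubic bezier, #0000ff→engrave S240 F4236: (177.11,23.53) → (173.47,28.81) → (169.78,35.67) → (167.66,41.03) → (168.74,41.76) → (174.64,34.77)

[4] `<polyline>` open polyline, #ff00ff→score S495 F1359: (129.87,83.05) → (24.11,18.56) → (125.70,7.62)

[5] `<path>` cubic bezier, #ff00ff→score S495 F1359: (119.81,22.11) → (120.14,18.81) → (129.41,20.33) → (140.62,24.03) → (146.79,27.24) → (140.92,27.32)

G21
G90
G0 X17.04 Y55.31
M4 S240
G1 X27.96 Y46.81 F4236
G1 X53.11 Y43.60
G1 X80.89 Y42.06
G1 X99.73 Y38.61
G1 X98.05 Y29.63
M5
G0 X120.65 Y32.47
M4 S495
G1 X115.28 Y49.00 F1359
G1 X101.22 Y59.21
G1 X83.84 Y59.21
G1 X69.78 Y49.00
G1 X64.41 Y32.47
G1 X69.78 Y15.94
G1 X83.84 Y5.73
G1 X101.22 Y5.73
G1 X115.28 Y15.94
G1 X120.65 Y32.47
M5
G0 X177.11 Y23.53
M4 S240
G1 X173.47 Y28.81 F4236
G1 X169.78 Y35.67
G1 X167.66 Y41.03
G1 X168.74 Y41.76
G1 X174.64 Y34.77
M5
G0 X129.87 Y83.05
M4 S495
G1 X24.11 Y18.56 F1359
G1 X125.70 Y7.62
M5
G0 X119.81 Y22.11
M4 S495
G1 X120.14 Y18.81 F1359
G1 X129.41 Y20.33
G1 X140.62 Y24.03
G1 X146.79 Y27.24
G1 X140.92 Y27.32
M5
G0 X0.00 Y0.00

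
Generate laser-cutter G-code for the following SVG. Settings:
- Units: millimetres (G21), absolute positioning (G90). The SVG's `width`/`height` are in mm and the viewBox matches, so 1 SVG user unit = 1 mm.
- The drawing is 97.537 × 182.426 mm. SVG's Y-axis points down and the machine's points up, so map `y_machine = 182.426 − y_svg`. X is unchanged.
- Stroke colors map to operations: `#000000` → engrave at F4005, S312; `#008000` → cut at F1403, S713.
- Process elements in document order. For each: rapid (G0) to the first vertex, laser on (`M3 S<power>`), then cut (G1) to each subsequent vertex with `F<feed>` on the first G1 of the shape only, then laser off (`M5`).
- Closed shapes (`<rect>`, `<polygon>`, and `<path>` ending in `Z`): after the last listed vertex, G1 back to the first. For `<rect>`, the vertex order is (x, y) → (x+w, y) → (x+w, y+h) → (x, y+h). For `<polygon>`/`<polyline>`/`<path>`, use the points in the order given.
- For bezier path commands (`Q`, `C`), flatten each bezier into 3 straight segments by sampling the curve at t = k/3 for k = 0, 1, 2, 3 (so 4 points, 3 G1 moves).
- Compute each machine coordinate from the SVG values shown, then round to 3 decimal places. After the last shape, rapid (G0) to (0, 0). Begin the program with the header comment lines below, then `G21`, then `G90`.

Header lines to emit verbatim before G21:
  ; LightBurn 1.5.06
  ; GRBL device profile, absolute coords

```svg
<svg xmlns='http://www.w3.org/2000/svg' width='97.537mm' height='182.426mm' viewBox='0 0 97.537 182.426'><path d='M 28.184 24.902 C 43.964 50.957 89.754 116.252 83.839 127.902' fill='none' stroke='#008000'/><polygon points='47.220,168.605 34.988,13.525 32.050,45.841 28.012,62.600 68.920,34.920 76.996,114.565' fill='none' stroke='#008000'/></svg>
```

1 u = 1 mm; y_m = 182.426 − y.

[1] `<path>` cubic bezier, #008000→cut S713 F1403: (28.184,157.524) → (50.941,121.829) → (75.545,80.615) → (83.839,54.524)

[2] `<polygon>` closed polygon, #008000→cut S713 F1403: (47.220,13.821) → (34.988,168.901) → (32.050,136.585) → (28.012,119.826) → (68.920,147.506) → (76.996,67.861) → (47.220,13.821) (closed)

; LightBurn 1.5.06
; GRBL device profile, absolute coords
G21
G90
G0 X28.184 Y157.524
M3 S713
G1 X50.941 Y121.829 F1403
G1 X75.545 Y80.615
G1 X83.839 Y54.524
M5
G0 X47.220 Y13.821
M3 S713
G1 X34.988 Y168.901 F1403
G1 X32.050 Y136.585
G1 X28.012 Y119.826
G1 X68.920 Y147.506
G1 X76.996 Y67.861
G1 X47.220 Y13.821
M5
G0 X0.000 Y0.000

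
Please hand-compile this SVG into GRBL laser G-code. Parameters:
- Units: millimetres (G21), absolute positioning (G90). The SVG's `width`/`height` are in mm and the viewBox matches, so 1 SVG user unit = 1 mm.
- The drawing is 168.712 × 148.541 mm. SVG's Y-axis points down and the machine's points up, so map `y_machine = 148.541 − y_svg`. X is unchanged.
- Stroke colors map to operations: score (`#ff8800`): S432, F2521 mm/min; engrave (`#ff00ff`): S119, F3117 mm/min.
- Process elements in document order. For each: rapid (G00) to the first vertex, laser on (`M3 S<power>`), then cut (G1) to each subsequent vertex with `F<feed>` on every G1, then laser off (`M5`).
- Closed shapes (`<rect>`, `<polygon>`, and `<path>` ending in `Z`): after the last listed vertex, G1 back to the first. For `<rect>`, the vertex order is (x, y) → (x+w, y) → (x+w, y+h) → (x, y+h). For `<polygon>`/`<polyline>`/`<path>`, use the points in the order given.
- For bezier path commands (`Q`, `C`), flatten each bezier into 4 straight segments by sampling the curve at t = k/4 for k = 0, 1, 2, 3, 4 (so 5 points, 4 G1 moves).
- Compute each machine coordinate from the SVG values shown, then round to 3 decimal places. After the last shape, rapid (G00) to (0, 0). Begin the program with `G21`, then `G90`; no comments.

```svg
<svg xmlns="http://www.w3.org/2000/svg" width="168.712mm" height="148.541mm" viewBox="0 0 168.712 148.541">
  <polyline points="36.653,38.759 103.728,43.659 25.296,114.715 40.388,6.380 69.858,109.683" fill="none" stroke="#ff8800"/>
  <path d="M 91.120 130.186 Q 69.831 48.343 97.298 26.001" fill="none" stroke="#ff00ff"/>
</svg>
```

1 u = 1 mm; y_m = 148.541 − y.

[1] `<polyline>` open polyline, #ff8800→score S432 F2521: (36.653,109.782) → (103.728,104.882) → (25.296,33.826) → (40.388,142.161) → (69.858,38.858)

[2] `<path>` quadratic bezier, #ff00ff→engrave S119 F3117: (91.120,18.355) → (83.523,55.558) → (82.020,85.323) → (86.612,107.650) → (97.298,122.540)

G21
G90
G00 X36.653 Y109.782
M3 S432
G1 X103.728 Y104.882 F2521
G1 X25.296 Y33.826 F2521
G1 X40.388 Y142.161 F2521
G1 X69.858 Y38.858 F2521
M5
G00 X91.120 Y18.355
M3 S119
G1 X83.523 Y55.558 F3117
G1 X82.020 Y85.323 F3117
G1 X86.612 Y107.650 F3117
G1 X97.298 Y122.540 F3117
M5
G00 X0.000 Y0.000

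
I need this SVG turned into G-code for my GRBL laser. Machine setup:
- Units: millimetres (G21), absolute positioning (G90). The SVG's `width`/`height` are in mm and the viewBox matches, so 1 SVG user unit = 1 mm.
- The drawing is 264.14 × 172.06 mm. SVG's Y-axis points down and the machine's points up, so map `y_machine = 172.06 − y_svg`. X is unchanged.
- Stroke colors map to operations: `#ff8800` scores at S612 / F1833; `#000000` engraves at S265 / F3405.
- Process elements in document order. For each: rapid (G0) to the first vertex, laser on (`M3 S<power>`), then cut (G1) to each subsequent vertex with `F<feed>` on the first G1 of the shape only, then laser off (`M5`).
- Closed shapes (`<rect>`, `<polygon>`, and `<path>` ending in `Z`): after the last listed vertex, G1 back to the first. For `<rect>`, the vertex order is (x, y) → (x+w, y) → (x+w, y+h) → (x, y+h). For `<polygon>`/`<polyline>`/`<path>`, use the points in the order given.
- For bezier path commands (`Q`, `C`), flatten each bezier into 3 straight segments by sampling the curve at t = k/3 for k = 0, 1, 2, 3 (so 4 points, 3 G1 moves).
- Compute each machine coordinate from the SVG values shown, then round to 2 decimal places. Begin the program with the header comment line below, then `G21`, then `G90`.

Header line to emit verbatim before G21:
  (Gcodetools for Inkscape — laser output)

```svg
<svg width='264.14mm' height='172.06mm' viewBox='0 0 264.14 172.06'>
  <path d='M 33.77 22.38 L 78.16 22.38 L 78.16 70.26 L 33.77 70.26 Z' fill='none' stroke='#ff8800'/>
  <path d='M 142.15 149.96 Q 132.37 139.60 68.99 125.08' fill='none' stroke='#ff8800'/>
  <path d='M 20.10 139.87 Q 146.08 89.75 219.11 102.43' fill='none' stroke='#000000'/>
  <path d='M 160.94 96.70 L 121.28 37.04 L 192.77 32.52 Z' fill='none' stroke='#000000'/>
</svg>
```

viewBox `0 0 264.14 172.06` with mm width/height → 1 unit = 1 mm. Flip: y_m = 172.06 − y_svg.

**Shape 1** — `<path>` rectangle, stroke `#ff8800` → score (S612, F1833). Machine vertices: (33.77,149.68) → (78.16,149.68) → (78.16,101.80) → (33.77,101.80) → (33.77,149.68). Closed: final G1 returns to the first vertex.

**Shape 2** — `<path>` quadratic bezier, stroke `#ff8800` → score (S612, F1833). Control points (SVG): P0=(142.15,149.96), P1=(132.37,139.60), P2=(68.99,125.08); sampled at t=k/3. Machine vertices: (142.15,22.10) → (129.67,29.47) → (105.29,37.76) → (68.99,46.98). Open path.

**Shape 3** — `<path>` quadratic bezier, stroke `#000000` → engrave (S265, F3405). Control points (SVG): P0=(20.10,139.87), P1=(146.08,89.75), P2=(219.11,102.43); sampled at t=k/3. Machine vertices: (20.10,32.19) → (98.20,58.63) → (164.54,71.11) → (219.11,69.63). Open path.

**Shape 4** — `<path>` regular polygon, stroke `#000000` → engrave (S265, F3405). Machine vertices: (160.94,75.36) → (121.28,135.02) → (192.77,139.54) → (160.94,75.36). Closed: final G1 returns to the first vertex.

(Gcodetools for Inkscape — laser output)
G21
G90
G0 X33.77 Y149.68
M3 S612
G1 X78.16 Y149.68 F1833
G1 X78.16 Y101.80
G1 X33.77 Y101.80
G1 X33.77 Y149.68
M5
G0 X142.15 Y22.10
M3 S612
G1 X129.67 Y29.47 F1833
G1 X105.29 Y37.76
G1 X68.99 Y46.98
M5
G0 X20.10 Y32.19
M3 S265
G1 X98.20 Y58.63 F3405
G1 X164.54 Y71.11
G1 X219.11 Y69.63
M5
G0 X160.94 Y75.36
M3 S265
G1 X121.28 Y135.02 F3405
G1 X192.77 Y139.54
G1 X160.94 Y75.36
M5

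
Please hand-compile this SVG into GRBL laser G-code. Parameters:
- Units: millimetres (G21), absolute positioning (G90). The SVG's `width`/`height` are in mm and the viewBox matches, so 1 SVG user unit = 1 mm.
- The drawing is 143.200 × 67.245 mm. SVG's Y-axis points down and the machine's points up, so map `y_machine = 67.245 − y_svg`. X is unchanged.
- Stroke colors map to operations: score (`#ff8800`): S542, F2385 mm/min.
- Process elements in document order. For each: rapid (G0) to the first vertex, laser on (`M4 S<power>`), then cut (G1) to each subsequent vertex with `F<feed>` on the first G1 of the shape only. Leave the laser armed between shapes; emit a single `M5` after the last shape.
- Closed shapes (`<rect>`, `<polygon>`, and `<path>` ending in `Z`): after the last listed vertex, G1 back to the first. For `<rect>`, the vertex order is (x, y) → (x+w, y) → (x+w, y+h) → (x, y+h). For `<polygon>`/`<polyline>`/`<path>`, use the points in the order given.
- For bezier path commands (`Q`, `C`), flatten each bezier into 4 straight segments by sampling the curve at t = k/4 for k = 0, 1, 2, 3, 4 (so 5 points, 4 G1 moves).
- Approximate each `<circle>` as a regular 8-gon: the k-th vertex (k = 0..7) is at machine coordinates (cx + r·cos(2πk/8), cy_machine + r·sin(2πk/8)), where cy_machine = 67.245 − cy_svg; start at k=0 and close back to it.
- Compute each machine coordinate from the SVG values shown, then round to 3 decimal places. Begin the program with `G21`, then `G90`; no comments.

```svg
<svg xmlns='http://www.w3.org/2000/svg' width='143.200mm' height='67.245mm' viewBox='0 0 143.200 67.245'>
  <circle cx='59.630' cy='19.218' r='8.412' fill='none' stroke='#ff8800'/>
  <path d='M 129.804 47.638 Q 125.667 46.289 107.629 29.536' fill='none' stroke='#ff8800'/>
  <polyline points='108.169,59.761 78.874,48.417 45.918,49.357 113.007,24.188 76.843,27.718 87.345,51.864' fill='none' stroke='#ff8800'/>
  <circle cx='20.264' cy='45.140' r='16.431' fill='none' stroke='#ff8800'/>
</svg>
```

viewBox `0 0 143.200 67.245` with mm width/height → 1 unit = 1 mm. Flip: y_m = 67.245 − y_svg.

**Shape 1** — `<circle>` circle, stroke `#ff8800` → score (S542, F2385). Machine vertices: (68.042,48.027) → (65.578,53.975) → (59.630,56.439) → (53.682,53.975) → (51.218,48.027) → (53.682,42.079) → (59.630,39.615) → (65.578,42.079) → (68.042,48.027). Closed: final G1 returns to the first vertex.

**Shape 2** — `<path>` quadratic bezier, stroke `#ff8800` → score (S542, F2385). Control points (SVG): P0=(129.804,47.638), P1=(125.667,46.289), P2=(107.629,29.536); sampled at t=k/4. Machine vertices: (129.804,19.607) → (126.867,21.244) → (122.192,24.807) → (115.779,30.295) → (107.629,37.709). Open path.

**Shape 3** — `<polyline>` open polyline, stroke `#ff8800` → score (S542, F2385). Machine vertices: (108.169,7.484) → (78.874,18.828) → (45.918,17.888) → (113.007,43.057) → (76.843,39.527) → (87.345,15.381). Open path.

**Shape 4** — `<circle>` circle, stroke `#ff8800` → score (S542, F2385). Machine vertices: (36.695,22.105) → (31.882,33.723) → (20.264,38.536) → (8.646,33.723) → (3.833,22.105) → (8.646,10.487) → (20.264,5.674) → (31.882,10.487) → (36.695,22.105). Closed: final G1 returns to the first vertex.

G21
G90
G0 X68.042 Y48.027
M4 S542
G1 X65.578 Y53.975 F2385
G1 X59.630 Y56.439
G1 X53.682 Y53.975
G1 X51.218 Y48.027
G1 X53.682 Y42.079
G1 X59.630 Y39.615
G1 X65.578 Y42.079
G1 X68.042 Y48.027
G0 X129.804 Y19.607
M4 S542
G1 X126.867 Y21.244 F2385
G1 X122.192 Y24.807
G1 X115.779 Y30.295
G1 X107.629 Y37.709
G0 X108.169 Y7.484
M4 S542
G1 X78.874 Y18.828 F2385
G1 X45.918 Y17.888
G1 X113.007 Y43.057
G1 X76.843 Y39.527
G1 X87.345 Y15.381
G0 X36.695 Y22.105
M4 S542
G1 X31.882 Y33.723 F2385
G1 X20.264 Y38.536
G1 X8.646 Y33.723
G1 X3.833 Y22.105
G1 X8.646 Y10.487
G1 X20.264 Y5.674
G1 X31.882 Y10.487
G1 X36.695 Y22.105
M5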